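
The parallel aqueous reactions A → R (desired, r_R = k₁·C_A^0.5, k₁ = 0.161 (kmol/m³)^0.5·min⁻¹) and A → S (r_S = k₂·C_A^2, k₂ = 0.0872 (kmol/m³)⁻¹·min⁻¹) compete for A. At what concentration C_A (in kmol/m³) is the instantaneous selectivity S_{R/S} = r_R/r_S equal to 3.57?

0.644 kmol/m³

S_{R/S} = (k₁/k₂)·C_A^-1.5 ⇒ C_A = (S·k₂/k₁)^(1/(-1.5)).
= (3.57×0.0872/0.161)^(-0.6667) = (1.934)^(-0.6667) = 0.644 kmol/m³.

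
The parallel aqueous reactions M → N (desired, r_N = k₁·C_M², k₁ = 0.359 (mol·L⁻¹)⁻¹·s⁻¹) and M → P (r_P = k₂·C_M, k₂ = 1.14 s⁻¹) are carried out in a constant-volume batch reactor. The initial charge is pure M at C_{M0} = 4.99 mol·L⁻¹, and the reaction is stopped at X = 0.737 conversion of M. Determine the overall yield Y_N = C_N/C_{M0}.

0.356

C_M = C_{M0}(1−X) = 1.312 mol·L⁻¹.
Along a PFR/batch, dC_P/dC_M = −r_P/(r_N+r_P) = −k₂/(k₂+k₁·C_M).
Integrating from C_{M0} to C_M: C_P = (1.14/0.359)·ln[(1.14+0.359·4.99)/(1.14+0.359·1.31)] = 3.175·ln(2.931/1.611) = 1.901 mol·L⁻¹.
Then C_N = (C_{M0}−C_M) − C_P = 3.678 − 1.901 = 1.777 mol·L⁻¹.
Y_N = C_N/C_{M0} = 1.777/4.99 = 0.356.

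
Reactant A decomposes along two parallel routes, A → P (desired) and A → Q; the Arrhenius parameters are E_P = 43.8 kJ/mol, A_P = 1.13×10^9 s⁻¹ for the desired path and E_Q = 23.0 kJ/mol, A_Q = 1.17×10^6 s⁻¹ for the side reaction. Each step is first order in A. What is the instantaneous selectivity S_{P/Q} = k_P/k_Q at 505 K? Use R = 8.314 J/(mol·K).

6.81

Since both paths have the same order in A, the concentration cancels and S_{P/Q} = k_P/k_Q = (A_P/A_Q)·exp[(E_Q−E_P)/(RT)].
(E_Q−E_P)/(RT) = (23.0−43.8)×10³/(8.314×505) = -20800/4199 = -4.954.
k_P/k_Q = (1.13×10^9/1.17×10^6)·exp(-4.954) = 965.8 × 0.007055 = 6.81.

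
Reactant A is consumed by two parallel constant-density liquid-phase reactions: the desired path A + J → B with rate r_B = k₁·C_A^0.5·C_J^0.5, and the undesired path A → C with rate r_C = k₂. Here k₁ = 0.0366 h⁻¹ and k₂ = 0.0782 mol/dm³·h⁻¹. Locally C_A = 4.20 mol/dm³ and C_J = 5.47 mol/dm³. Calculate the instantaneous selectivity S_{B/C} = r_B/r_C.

2.24

S_{B/C} = r_B/r_C = (k₁·C_A^0.5·C_J^0.5)/(k₂) = (k₁/k₂)·C_A^0.5·C_J^0.5.
= (0.0366×4.200^0.5×5.470^0.5) / (0.0782) = 0.1754/0.07820 = 2.24.
Since the desired path is higher order in A, keeping C_A high (PFR or concentrated feed) favours B.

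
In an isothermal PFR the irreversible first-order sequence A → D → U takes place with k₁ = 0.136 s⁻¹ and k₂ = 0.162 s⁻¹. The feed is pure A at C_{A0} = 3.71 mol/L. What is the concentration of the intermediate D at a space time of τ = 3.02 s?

0.972 mol/L

The intermediate concentration in a first-order A→B→C sequence is C_D = k₁C_{A0}(e^(−k₁τ) − e^(−k₂τ))/(k₂−k₁).
e^(−k₁τ) = e^(−0.136×3.02) = e^(−0.4107) = 0.6632; e^(−k₂τ) = e^(−0.4892) = 0.6131.
C_D = 0.136×3.71/(0.162−0.136) × (0.6632−0.6131) = 19.41×0.05008 = 0.9719 mol/L.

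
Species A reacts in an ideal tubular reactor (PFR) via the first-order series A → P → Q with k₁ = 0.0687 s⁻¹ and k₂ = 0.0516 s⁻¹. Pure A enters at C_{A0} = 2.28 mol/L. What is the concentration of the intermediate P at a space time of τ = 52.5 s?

0.361 mol/L

The intermediate concentration in a first-order A→B→C sequence is C_P = k₁C_{A0}(e^(−k₁τ) − e^(−k₂τ))/(k₂−k₁).
e^(−k₁τ) = e^(−0.0687×52.5) = e^(−3.607) = 0.02714; e^(−k₂τ) = e^(−2.709) = 0.06660.
C_P = 0.0687×2.28/(0.0516−0.0687) × (0.02714−0.06660) = (-9.160)×(-0.03946) = 0.3615 mol/L.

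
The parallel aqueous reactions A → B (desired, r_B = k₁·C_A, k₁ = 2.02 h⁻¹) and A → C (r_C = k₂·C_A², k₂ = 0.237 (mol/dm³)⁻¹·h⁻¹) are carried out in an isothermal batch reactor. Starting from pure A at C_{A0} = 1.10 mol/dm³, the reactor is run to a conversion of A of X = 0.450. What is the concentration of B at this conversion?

C_A = C_{A0}(1−X) = 0.6050 mol/dm³.
Along a PFR/batch, dC_B/dC_A = −r_B/(r_B+r_C) = −k₁/(k₁+k₂·C_A).
Integrating from C_{A0} to C_A: C_B = (2.02/0.237)·ln[(2.02+0.237·1.10)/(2.02+0.237·0.605)] = 8.523·ln(2.281/2.163) = 0.4501 mol/dm³.

0.450 mol/dm³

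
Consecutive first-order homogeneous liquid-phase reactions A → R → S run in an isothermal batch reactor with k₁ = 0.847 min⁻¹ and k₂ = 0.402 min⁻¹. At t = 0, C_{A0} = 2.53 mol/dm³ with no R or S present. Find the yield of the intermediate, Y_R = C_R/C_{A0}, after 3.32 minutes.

0.387

Solving the coupled first-order balances gives C_R(t) = [k₁/(k₂−k₁)]·C_{A0}·(e^(−k₁t) − e^(−k₂t)).
e^(−k₁t) = e^(−0.847×3.32) = e^(−2.812) = 0.06008; e^(−k₂t) = e^(−1.335) = 0.2633.
C_R = 0.847×2.53/(0.402−0.847) × (0.06008−0.2633) = (-4.816)×(-0.2032) = 0.9784 mol/dm³.
Y_R = C_R/C_{A0} = 0.9784/2.53 = 0.387.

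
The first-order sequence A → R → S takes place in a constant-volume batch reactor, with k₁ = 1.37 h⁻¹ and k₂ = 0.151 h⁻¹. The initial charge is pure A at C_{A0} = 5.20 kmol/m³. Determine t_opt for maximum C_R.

Setting dC_R/dt = 0 gives t_opt = ln(k₂/k₁)/(k₂−k₁).
= ln(0.151/1.37)/(0.151−1.37) = ln(0.1102)/-1.219 = -2.205/-1.219 = 1.81 h.

1.81 h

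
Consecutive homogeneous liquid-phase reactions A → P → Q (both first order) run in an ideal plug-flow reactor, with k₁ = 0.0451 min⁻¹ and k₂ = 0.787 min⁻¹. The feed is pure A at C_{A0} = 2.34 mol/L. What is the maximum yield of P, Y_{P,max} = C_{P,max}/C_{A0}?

0.0482

For a first-order series the maximum intermediate yield is C_{P,max}/C_{A0} = (k₁/k₂)^[k₂/(k₂−k₁)].
= (0.0451/0.787)^(0.787/(0.787−0.0451)) = (0.05731)^(1.061) = 0.04816.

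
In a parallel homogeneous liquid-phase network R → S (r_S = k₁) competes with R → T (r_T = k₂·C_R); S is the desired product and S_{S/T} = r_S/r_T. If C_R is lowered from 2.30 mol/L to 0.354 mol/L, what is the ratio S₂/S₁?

6.50

S_{S/T} = (k₁/k₂)·C_R⁻¹, so S₂/S₁ = (C_{R,2}/C_{R,1})⁻¹.
= 2.30/0.354 = 6.50.
Selectivity toward S rises as C_R falls — low-concentration operation is favoured.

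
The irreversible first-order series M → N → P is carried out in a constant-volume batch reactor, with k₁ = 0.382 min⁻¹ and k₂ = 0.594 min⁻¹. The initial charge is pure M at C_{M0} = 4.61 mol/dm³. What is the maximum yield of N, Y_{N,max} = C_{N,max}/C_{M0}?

At the optimum, C_{N,max}/C_{M0} = (k₁/k₂)^[k₂/(k₂−k₁)].
= (0.382/0.594)^(0.594/(0.594−0.382)) = (0.6431)^(2.802) = 0.2903.

0.290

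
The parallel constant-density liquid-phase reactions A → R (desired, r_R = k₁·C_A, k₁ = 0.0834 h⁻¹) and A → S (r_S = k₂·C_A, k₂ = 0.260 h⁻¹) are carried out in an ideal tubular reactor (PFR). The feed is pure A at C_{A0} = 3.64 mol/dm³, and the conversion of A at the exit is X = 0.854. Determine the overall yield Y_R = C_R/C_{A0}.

C_A = C_{A0}(1−X) = 0.5314 mol/dm³.
Both paths are first order in A, so the instantaneous fraction to R is constant: dC_R/d(−C_A) = k₁/(k₁+k₂) = 0.2429.
C_R = 0.2429·(C_{A0}−C_A) = 0.2429×3.109 = 0.755 mol/dm³.
Y_R = C_R/C_{A0} = 0.7550/3.64 = 0.207.

0.207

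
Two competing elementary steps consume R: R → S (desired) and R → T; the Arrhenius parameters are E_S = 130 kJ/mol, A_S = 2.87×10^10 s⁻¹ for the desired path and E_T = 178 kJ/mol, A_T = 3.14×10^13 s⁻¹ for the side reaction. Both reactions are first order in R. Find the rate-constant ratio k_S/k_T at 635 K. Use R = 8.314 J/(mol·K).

k_S/k_T = (A_S/A_T)·exp[−(E_S−E_T)/(RT)] = (A_S/A_T)·exp[(E_T−E_S)/(RT)].
(E_T−E_S)/(RT) = (178−130)×10³/(8.314×635) = 48000/5279 = 9.092.
k_S/k_T = (2.87×10^10/3.14×10^13)·exp(9.092) = 9.140×10^-4 × 8884 = 8.12.

8.12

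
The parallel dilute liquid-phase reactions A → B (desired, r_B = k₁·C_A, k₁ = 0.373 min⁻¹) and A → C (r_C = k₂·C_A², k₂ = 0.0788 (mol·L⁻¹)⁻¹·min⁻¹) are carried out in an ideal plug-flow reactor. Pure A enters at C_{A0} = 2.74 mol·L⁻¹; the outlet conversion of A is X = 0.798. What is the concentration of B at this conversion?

C_A = C_{A0}(1−X) = 0.5535 mol·L⁻¹.
Along a PFR/batch, dC_B/dC_A = −r_B/(r_B+r_C) = −k₁/(k₁+k₂·C_A).
Integrating from C_{A0} to C_A: C_B = (0.373/0.0788)·ln[(0.373+0.0788·2.74)/(0.373+0.0788·0.553)] = 4.734·ln(0.5889/0.4166) = 1.638 mol·L⁻¹.

1.64 mol·L⁻¹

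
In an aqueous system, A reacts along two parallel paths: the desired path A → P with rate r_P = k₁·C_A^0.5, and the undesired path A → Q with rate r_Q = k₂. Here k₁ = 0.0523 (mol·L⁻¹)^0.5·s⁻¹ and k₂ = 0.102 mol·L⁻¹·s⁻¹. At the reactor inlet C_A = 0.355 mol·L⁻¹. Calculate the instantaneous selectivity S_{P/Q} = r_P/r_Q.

0.306

S_{P/Q} = r_P/r_Q = (k₁·C_A^0.5)/(k₂) = (k₁/k₂)·C_A^0.5.
= (0.0523×0.3550^0.5) / (0.102) = 0.03116/0.1020 = 0.306.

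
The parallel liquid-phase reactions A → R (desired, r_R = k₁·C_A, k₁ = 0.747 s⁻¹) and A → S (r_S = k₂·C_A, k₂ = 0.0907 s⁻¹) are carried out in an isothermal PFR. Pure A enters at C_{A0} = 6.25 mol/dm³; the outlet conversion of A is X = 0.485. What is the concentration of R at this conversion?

C_A = C_{A0}(1−X) = 3.219 mol/dm³.
Both paths are first order in A, so the instantaneous fraction to R is constant: dC_R/d(−C_A) = k₁/(k₁+k₂) = 0.8917.
C_R = 0.8917·(C_{A0}−C_A) = 0.8917×3.031 = 2.70 mol/dm³.

2.70 mol/dm³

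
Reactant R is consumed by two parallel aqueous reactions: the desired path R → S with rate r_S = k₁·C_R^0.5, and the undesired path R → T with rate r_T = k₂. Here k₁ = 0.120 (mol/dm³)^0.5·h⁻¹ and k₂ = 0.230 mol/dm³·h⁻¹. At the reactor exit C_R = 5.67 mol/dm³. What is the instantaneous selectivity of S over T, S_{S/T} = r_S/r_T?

S_{S/T} = r_S/r_T = (k₁·C_R^0.5)/(k₂) = (k₁/k₂)·C_R^0.5.
= (0.120×5.670^0.5) / (0.230) = 0.2857/0.2300 = 1.24.
Since the desired path is higher order in R, keeping C_R high (PFR or concentrated feed) favours S.

1.24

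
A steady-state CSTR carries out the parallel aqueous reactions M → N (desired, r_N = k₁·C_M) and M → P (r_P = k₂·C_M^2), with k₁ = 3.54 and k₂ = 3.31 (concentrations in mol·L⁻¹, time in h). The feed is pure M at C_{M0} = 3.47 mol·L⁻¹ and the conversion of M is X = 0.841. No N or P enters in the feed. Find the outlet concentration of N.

1.93 mol·L⁻¹

Exit C_M = C_{M0}(1−X) = 3.47×0.159 = 0.5517 mol·L⁻¹.
In a CSTR the entire volume is at exit conditions, so r_N = 3.54×0.5517 = 1.953 and r_P = 3.31×0.5517^2 = 1.008.
Fraction of consumed M going to N: r_N/(r_N+r_P) = 0.6597.
C_N = 0.6597·C_{M0}·X = 0.6597×3.47×0.841 = 1.93 mol·L⁻¹.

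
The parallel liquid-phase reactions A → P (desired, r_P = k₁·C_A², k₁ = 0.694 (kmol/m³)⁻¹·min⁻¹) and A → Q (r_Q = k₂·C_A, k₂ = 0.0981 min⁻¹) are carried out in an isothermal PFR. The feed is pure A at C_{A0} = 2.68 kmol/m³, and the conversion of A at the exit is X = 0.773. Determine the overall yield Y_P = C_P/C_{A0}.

0.703

C_A = C_{A0}(1−X) = 0.6084 kmol/m³.
Along a PFR/batch, dC_Q/dC_A = −r_Q/(r_P+r_Q) = −k₂/(k₂+k₁·C_A).
Integrating from C_{A0} to C_A: C_Q = (0.0981/0.694)·ln[(0.0981+0.694·2.68)/(0.0981+0.694·0.608)] = 0.1414·ln(1.958/0.5203) = 0.1873 kmol/m³.
Then C_P = (C_{A0}−C_A) − C_Q = 2.072 − 0.1873 = 1.884 kmol/m³.
Y_P = C_P/C_{A0} = 1.884/2.68 = 0.703.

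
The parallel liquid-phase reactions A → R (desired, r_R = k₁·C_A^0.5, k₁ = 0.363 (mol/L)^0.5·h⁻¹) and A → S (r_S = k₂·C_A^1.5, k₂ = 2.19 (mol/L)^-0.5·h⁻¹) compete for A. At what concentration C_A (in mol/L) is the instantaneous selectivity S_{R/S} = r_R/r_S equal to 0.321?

S_{R/S} = (k₁/k₂)·C_A⁻¹ ⇒ C_A = (S·k₂/k₁)^(-1).
= (0.321×2.19/0.363)^(-1) = (1.937)^(-1) = 0.516 mol/L.

0.516 mol/L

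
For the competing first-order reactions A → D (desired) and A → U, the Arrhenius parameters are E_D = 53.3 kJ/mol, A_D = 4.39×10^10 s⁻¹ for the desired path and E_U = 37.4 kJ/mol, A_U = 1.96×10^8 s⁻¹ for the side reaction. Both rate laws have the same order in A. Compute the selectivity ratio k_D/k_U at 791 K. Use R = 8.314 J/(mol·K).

20.0

Since both paths have the same order in A, the concentration cancels and S_{D/U} = k_D/k_U = (A_D/A_U)·exp[(E_U−E_D)/(RT)].
(E_U−E_D)/(RT) = (37.4−53.3)×10³/(8.314×791) = -15900/6576 = -2.418.
k_D/k_U = (4.39×10^10/1.96×10^8)·exp(-2.418) = 224.0 × 0.08912 = 20.0.
Since E_D > E_U, raising the temperature improves selectivity toward D.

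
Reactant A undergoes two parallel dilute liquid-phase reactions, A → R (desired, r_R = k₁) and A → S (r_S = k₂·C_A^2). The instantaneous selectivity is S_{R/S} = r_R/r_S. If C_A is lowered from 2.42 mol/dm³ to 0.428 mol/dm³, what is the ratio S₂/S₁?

32.0

S_{R/S} = (k₁/k₂)·C_A^-2, so S₂/S₁ = (C_{A,2}/C_{A,1})^-2.
= (0.428/2.42)^(-2) = (0.1769)^(-2) = 32.0.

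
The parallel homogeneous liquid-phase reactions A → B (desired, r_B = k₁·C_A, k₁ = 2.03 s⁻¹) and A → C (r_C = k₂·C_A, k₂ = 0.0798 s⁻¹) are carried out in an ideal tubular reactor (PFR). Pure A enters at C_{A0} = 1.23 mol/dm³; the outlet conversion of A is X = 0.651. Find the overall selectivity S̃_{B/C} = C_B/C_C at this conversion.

C_A = C_{A0}(1−X) = 0.4293 mol/dm³.
Both paths are first order in A, so the instantaneous fraction to B is constant: dC_B/d(−C_A) = k₁/(k₁+k₂) = 0.9622.
C_B = 0.9622·(C_{A0}−C_A) = 0.9622×0.8007 = 0.770 mol/dm³.
C_C = (C_{A0}−C_A)−C_B = 0.03029 mol/dm³; S̃_{B/C} = 0.7704/0.03029 = 25.4.

25.4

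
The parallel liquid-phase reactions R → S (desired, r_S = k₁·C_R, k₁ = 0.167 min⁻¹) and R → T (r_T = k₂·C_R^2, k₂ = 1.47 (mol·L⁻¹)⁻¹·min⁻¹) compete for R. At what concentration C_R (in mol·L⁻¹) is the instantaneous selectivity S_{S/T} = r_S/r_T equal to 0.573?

0.198 mol·L⁻¹

S_{S/T} = (k₁/k₂)·C_R⁻¹ ⇒ C_R = (S·k₂/k₁)^(-1).
= (0.573×1.47/0.167)^(-1) = (5.044)^(-1) = 0.198 mol·L⁻¹.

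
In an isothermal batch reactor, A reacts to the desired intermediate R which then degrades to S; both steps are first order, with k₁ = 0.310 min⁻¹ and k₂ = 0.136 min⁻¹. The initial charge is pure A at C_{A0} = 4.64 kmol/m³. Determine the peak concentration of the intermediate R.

2.44 kmol/m³

For a first-order series the maximum intermediate yield is C_{R,max}/C_{A0} = (k₁/k₂)^[k₂/(k₂−k₁)].
= (0.310/0.136)^(0.136/(0.136−0.310)) = (2.279)^(-0.7816) = 0.5252.
C_{R,max} = 0.5252×4.64 = 2.44 kmol/m³.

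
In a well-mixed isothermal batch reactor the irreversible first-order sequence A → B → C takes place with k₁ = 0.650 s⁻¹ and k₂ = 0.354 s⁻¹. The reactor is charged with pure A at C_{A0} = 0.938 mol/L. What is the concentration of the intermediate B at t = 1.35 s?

For first-order series with pure A initially, C_B(t) = k₁C_{A0}/(k₂−k₁)·(e^(−k₁t) − e^(−k₂t)).
e^(−k₁t) = e^(−0.650×1.35) = e^(−0.8775) = 0.4158; e^(−k₂t) = e^(−0.4779) = 0.6201.
C_B = 0.650×0.938/(0.354−0.650) × (0.4158−0.6201) = (-2.060)×(-0.2043) = 0.4207 mol/L.

0.421 mol/L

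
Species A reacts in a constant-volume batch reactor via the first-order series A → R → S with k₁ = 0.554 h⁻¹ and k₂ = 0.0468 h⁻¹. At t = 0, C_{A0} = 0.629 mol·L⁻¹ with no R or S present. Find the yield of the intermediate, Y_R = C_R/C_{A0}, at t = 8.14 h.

The intermediate concentration in a first-order A→B→C sequence is C_R = k₁C_{A0}(e^(−k₁t) − e^(−k₂t))/(k₂−k₁).
e^(−k₁t) = e^(−0.554×8.14) = e^(−4.510) = 0.01100; e^(−k₂t) = e^(−0.3810) = 0.6832.
C_R = 0.554×0.629/(0.0468−0.554) × (0.01100−0.6832) = (-0.6870)×(-0.6722) = 0.4618 mol·L⁻¹.
Y_R = C_R/C_{A0} = 0.4618/0.629 = 0.734.

0.734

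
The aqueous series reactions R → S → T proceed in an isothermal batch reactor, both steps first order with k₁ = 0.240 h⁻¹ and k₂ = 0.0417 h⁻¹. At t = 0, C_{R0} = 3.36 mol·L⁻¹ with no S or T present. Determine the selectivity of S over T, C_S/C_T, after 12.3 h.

The intermediate concentration in a first-order A→B→C sequence is C_S = k₁C_{R0}(e^(−k₁t) − e^(−k₂t))/(k₂−k₁).
e^(−k₁t) = e^(−0.240×12.3) = e^(−2.952) = 0.05224; e^(−k₂t) = e^(−0.5129) = 0.5988.
C_S = 0.240×3.36/(0.0417−0.240) × (0.05224−0.5988) = (-4.067)×(-0.5465) = 2.222 mol·L⁻¹.
C_R = C_{R0}e^(−k₁t) = 0.1755 mol·L⁻¹, so C_T = C_{R0}−C_R−C_S = 0.9620 mol·L⁻¹; C_S/C_T = 2.31.

2.31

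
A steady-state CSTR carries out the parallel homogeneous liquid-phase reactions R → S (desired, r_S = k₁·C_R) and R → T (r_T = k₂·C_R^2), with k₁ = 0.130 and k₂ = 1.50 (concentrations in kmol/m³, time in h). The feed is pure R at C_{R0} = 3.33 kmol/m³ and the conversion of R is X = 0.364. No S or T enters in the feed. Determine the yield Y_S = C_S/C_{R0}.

Exit C_R = C_{R0}(1−X) = 3.33×0.636 = 2.118 kmol/m³.
A CSTR operates uniformly at the exit composition, giving r_S = 0.2753 and r_T = 6.728 (each k·C_R^n at C_R = 2.118).
Fraction of consumed R going to S: r_S/(r_S+r_T) = 0.03931.
C_S = 0.03931·C_{R0}·X = 0.03931×3.33×0.364 = 0.0477 kmol/m³; Y_S = C_S/C_{R0} = 0.0143.

0.0143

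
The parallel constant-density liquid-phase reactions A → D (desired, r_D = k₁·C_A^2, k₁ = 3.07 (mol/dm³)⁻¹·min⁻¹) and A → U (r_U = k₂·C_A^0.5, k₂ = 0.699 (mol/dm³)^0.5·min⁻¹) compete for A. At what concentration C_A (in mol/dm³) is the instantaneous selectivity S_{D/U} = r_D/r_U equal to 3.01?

0.777 mol/dm³

S_{D/U} = (k₁/k₂)·C_A^1.5 ⇒ C_A = (S·k₂/k₁)^(1/1.5).
= (3.01×0.699/3.07)^(0.6667) = (0.6853)^(0.6667) = 0.777 mol/dm³.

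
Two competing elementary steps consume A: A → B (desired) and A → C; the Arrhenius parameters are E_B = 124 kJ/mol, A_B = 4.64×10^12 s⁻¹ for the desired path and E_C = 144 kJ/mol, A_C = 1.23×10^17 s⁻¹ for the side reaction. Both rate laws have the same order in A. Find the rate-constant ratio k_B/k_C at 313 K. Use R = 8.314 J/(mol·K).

0.0821

Since both paths have the same order in A, the concentration cancels and S_{B/C} = k_B/k_C = (A_B/A_C)·exp[(E_C−E_B)/(RT)].
(E_C−E_B)/(RT) = (144−124)×10³/(8.314×313) = 20000/2602 = 7.686.
k_B/k_C = (4.64×10^12/1.23×10^17)·exp(7.686) = 3.772×10^-5 × 2177 = 0.0821.
Since E_B < E_C, lowering the temperature improves selectivity toward B.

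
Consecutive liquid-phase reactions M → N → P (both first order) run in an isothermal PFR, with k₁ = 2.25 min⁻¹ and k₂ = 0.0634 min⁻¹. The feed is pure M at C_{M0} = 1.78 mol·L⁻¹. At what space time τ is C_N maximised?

1.63 min

Setting dC_N/dτ = 0 gives τ_opt = ln(k₂/k₁)/(k₂−k₁).
= ln(0.0634/2.25)/(0.0634−2.25) = ln(0.02818)/-2.187 = -3.569/-2.187 = 1.63 min.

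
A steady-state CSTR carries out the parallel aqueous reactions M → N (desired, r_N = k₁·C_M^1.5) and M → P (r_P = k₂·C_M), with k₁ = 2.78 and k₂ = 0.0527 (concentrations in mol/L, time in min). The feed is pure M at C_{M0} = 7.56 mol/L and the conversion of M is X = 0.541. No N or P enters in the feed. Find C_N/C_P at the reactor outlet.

Exit C_M = C_{M0}(1−X) = 7.56×0.459 = 3.470 mol/L.
A CSTR operates uniformly at the exit composition, giving r_N = 17.97 and r_P = 0.1829 (each k·C_M^n at C_M = 3.470).
Overall selectivity = C_N/C_P = r_Nτ/(r_Pτ) = r_N/r_P = 98.3.

98.3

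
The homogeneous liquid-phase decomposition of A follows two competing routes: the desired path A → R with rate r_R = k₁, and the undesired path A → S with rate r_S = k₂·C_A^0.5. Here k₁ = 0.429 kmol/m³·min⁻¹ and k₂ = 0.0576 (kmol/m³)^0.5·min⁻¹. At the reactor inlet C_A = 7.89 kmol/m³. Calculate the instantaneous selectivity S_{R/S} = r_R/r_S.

S_{R/S} = r_R/r_S = (k₁)/(k₂·C_A^0.5) = (k₁/k₂)·C_A^-0.5.
= (0.429) / (0.0576×7.890^0.5) = 0.4290/0.1618 = 2.65.
The undesired path is higher order in A, so low C_A (CSTR or dilute feed) favours R.

2.65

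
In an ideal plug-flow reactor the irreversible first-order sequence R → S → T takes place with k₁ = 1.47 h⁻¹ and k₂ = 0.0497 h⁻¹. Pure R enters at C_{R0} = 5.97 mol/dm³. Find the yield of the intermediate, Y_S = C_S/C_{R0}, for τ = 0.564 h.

0.555

Solving the coupled first-order balances gives C_S(τ) = [k₁/(k₂−k₁)]·C_{R0}·(e^(−k₁τ) − e^(−k₂τ)).
e^(−k₁τ) = e^(−1.47×0.564) = e^(−0.8291) = 0.4365; e^(−k₂τ) = e^(−0.02803) = 0.9724.
C_S = 1.47×5.97/(0.0497−1.47) × (0.4365−0.9724) = (-6.179)×(-0.5359) = 3.311 mol/dm³.
Y_S = C_S/C_{R0} = 3.311/5.97 = 0.555.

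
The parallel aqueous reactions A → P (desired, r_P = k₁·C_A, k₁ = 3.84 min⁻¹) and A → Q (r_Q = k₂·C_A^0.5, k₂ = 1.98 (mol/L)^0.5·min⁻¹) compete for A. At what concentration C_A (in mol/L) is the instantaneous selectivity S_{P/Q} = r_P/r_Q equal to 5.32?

S_{P/Q} = (k₁/k₂)·C_A^0.5 ⇒ C_A = (S·k₂/k₁)^(2).
= (5.32×1.98/3.84)^(2) = (2.743)^(2) = 7.52 mol/L.

7.52 mol/L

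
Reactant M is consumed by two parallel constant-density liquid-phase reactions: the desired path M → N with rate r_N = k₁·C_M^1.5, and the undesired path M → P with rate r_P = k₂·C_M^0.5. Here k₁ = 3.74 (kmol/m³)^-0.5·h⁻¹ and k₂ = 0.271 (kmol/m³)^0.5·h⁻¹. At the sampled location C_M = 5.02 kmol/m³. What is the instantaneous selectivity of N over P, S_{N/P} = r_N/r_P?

69.3

S_{N/P} = r_N/r_P = (k₁·C_M^1.5)/(k₂·C_M^0.5) = (k₁/k₂)·C_M.
= (3.74×5.020^1.5) / (0.271×5.020^0.5) = 42.07/0.6072 = 69.3.
Since the desired path is higher order in M, keeping C_M high (PFR or concentrated feed) favours N.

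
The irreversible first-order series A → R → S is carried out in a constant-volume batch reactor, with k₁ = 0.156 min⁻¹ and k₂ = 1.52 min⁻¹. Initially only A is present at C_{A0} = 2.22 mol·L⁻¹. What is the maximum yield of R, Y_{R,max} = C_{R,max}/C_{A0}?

0.0791

At the optimum, C_{R,max}/C_{A0} = (k₁/k₂)^[k₂/(k₂−k₁)].
= (0.156/1.52)^(1.52/(1.52−0.156)) = (0.1026)^(1.114) = 0.07910.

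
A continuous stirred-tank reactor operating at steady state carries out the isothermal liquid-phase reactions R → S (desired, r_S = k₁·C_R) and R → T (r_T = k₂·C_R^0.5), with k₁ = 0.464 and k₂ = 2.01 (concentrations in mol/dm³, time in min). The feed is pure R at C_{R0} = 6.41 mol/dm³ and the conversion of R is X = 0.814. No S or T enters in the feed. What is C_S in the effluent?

1.05 mol/dm³

Exit C_R = C_{R0}(1−X) = 6.41×0.186 = 1.192 mol/dm³.
Rates in a CSTR are evaluated at the outlet concentration: r_S = 0.464×1.192 = 0.5532, r_T = 2.01×1.192^0.5 = 2.195.
Fraction of consumed R going to S: r_S/(r_S+r_T) = 0.2013.
C_S = 0.2013·C_{R0}·X = 0.2013×6.41×0.814 = 1.05 mol/dm³.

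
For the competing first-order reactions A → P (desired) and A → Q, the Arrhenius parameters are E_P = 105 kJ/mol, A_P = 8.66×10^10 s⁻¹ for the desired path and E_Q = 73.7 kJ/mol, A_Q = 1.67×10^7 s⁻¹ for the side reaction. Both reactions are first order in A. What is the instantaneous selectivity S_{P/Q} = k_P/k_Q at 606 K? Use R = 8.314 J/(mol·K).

10.4

Since both paths have the same order in A, the concentration cancels and S_{P/Q} = k_P/k_Q = (A_P/A_Q)·exp[(E_Q−E_P)/(RT)].
(E_Q−E_P)/(RT) = (73.7−105)×10³/(8.314×606) = -31300/5038 = -6.212.
k_P/k_Q = (8.66×10^10/1.67×10^7)·exp(-6.212) = 5186 × 0.002004 = 10.4.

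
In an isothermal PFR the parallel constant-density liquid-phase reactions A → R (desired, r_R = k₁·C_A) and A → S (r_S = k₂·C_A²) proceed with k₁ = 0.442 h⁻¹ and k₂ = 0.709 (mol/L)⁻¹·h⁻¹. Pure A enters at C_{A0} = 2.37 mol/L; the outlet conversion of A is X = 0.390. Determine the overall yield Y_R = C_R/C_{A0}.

C_A = C_{A0}(1−X) = 1.446 mol/L.
Along a PFR/batch, dC_R/dC_A = −r_R/(r_R+r_S) = −k₁/(k₁+k₂·C_A).
Integrating from C_{A0} to C_A: C_R = (0.442/0.709)·ln[(0.442+0.709·2.37)/(0.442+0.709·1.45)] = 0.6234·ln(2.122/1.467) = 0.2302 mol/L.
Y_R = C_R/C_{A0} = 0.2302/2.37 = 0.0971.

0.0971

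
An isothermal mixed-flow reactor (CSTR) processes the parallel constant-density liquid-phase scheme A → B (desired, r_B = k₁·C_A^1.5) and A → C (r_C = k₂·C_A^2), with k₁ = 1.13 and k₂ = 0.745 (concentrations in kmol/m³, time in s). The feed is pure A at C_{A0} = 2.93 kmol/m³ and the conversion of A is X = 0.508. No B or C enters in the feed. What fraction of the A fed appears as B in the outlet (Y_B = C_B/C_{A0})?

Exit C_A = C_{A0}(1−X) = 2.93×0.492 = 1.442 kmol/m³.
In a CSTR the entire volume is at exit conditions, so r_B = 1.13×1.442^1.5 = 1.956 and r_C = 0.745×1.442^2 = 1.548.
Fraction of consumed A going to B: r_B/(r_B+r_C) = 0.5582.
C_B = 0.5582·C_{A0}·X = 0.5582×2.93×0.508 = 0.831 kmol/m³; Y_B = C_B/C_{A0} = 0.284.

0.284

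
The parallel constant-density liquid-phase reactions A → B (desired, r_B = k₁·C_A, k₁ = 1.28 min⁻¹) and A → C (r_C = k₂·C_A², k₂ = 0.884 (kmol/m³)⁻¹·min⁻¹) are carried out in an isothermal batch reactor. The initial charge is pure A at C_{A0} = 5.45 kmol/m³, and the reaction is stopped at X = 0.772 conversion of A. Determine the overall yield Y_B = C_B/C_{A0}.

0.250

C_A = C_{A0}(1−X) = 1.243 kmol/m³.
Along a PFR/batch, dC_B/dC_A = −r_B/(r_B+r_C) = −k₁/(k₁+k₂·C_A).
Integrating from C_{A0} to C_A: C_B = (1.28/0.884)·ln[(1.28+0.884·5.45)/(1.28+0.884·1.24)] = 1.448·ln(6.098/2.378) = 1.363 kmol/m³.
Y_B = C_B/C_{A0} = 1.363/5.45 = 0.250.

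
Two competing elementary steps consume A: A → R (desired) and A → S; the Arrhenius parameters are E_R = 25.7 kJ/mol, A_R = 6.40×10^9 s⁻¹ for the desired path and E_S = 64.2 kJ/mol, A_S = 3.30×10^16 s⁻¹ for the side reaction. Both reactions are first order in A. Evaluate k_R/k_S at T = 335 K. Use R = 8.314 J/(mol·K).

0.195

Since both paths have the same order in A, the concentration cancels and S_{R/S} = k_R/k_S = (A_R/A_S)·exp[(E_S−E_R)/(RT)].
(E_S−E_R)/(RT) = (64.2−25.7)×10³/(8.314×335) = 38500/2785 = 13.82.
k_R/k_S = (6.40×10^9/3.30×10^16)·exp(13.82) = 1.939×10^-7 × 1.008×10^6 = 0.195.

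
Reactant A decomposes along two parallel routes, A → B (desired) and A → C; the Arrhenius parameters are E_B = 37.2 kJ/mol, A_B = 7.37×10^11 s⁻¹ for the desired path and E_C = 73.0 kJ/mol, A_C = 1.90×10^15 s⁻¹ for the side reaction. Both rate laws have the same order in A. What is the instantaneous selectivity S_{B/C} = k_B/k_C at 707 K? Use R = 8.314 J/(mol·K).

0.171

With equal orders, S_{B/C} = k_B/k_C = (A_B/A_C)·exp[(E_C−E_B)/(RT)].
(E_C−E_B)/(RT) = (73.0−37.2)×10³/(8.314×707) = 35800/5878 = 6.091.
k_B/k_C = (7.37×10^11/1.90×10^15)·exp(6.091) = 3.879×10^-4 × 441.6 = 0.171.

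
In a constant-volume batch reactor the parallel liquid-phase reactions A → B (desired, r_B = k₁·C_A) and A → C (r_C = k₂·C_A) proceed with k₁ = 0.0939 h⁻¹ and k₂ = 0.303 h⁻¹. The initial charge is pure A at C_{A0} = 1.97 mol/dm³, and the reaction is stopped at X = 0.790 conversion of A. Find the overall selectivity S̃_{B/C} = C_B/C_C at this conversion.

C_A = C_{A0}(1−X) = 0.4137 mol/dm³.
Both paths are first order in A, so the instantaneous fraction to B is constant: dC_B/d(−C_A) = k₁/(k₁+k₂) = 0.2366.
C_B = 0.2366·(C_{A0}−C_A) = 0.2366×1.556 = 0.368 mol/dm³.
C_C = (C_{A0}−C_A)−C_B = 1.188 mol/dm³; S̃_{B/C} = 0.3682/1.188 = 0.310.

0.310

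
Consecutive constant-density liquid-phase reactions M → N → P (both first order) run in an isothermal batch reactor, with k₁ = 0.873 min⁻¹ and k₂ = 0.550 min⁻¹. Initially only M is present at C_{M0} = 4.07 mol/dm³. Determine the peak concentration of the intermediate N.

At the optimum, C_{N,max}/C_{M0} = (k₁/k₂)^[k₂/(k₂−k₁)].
= (0.873/0.550)^(0.550/(0.550−0.873)) = (1.587)^(-1.703) = 0.4553.
C_{N,max} = 0.4553×4.07 = 1.85 mol/dm³.

1.85 mol/dm³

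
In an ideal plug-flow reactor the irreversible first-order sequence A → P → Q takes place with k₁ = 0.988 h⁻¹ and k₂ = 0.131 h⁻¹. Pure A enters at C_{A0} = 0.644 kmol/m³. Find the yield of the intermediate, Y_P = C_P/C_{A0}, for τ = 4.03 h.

0.658

Solving the coupled first-order balances gives C_P(τ) = [k₁/(k₂−k₁)]·C_{A0}·(e^(−k₁τ) − e^(−k₂τ)).
e^(−k₁τ) = e^(−0.988×4.03) = e^(−3.982) = 0.01866; e^(−k₂τ) = e^(−0.5279) = 0.5898.
C_P = 0.988×0.644/(0.131−0.988) × (0.01866−0.5898) = (-0.7424)×(-0.5712) = 0.4241 kmol/m³.
Y_P = C_P/C_{A0} = 0.4241/0.644 = 0.658.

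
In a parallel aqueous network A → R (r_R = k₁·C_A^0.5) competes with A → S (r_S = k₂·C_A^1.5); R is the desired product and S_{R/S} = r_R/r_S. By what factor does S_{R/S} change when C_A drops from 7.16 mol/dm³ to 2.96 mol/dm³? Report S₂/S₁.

S_{R/S} = (k₁/k₂)·C_A⁻¹, so S₂/S₁ = (C_{A,2}/C_{A,1})⁻¹.
= 7.16/2.96 = 2.42.
Selectivity toward R rises as C_A falls — low-concentration operation is favoured.

2.42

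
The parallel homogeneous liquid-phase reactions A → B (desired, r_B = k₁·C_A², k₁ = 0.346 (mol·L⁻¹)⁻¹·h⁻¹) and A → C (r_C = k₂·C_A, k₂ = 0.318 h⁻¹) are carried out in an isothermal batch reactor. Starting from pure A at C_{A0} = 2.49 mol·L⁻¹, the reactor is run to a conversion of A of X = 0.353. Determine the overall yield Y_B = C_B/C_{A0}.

0.243

C_A = C_{A0}(1−X) = 1.611 mol·L⁻¹.
Along a PFR/batch, dC_C/dC_A = −r_C/(r_B+r_C) = −k₂/(k₂+k₁·C_A).
Integrating from C_{A0} to C_A: C_C = (0.318/0.346)·ln[(0.318+0.346·2.49)/(0.318+0.346·1.61)] = 0.9191·ln(1.180/0.8754) = 0.2740 mol·L⁻¹.
Then C_B = (C_{A0}−C_A) − C_C = 0.8790 − 0.2740 = 0.6049 mol·L⁻¹.
Y_B = C_B/C_{A0} = 0.6049/2.49 = 0.243.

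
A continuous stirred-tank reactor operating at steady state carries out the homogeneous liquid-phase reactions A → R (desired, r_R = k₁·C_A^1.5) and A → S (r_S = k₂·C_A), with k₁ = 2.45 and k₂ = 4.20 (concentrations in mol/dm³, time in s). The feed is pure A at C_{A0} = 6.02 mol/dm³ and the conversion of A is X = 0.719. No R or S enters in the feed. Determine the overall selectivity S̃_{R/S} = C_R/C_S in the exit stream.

Exit C_A = C_{A0}(1−X) = 6.02×0.281 = 1.692 mol/dm³.
A CSTR operates uniformly at the exit composition, giving r_R = 5.390 and r_S = 7.105 (each k·C_A^n at C_A = 1.692).
Overall selectivity = C_R/C_S = r_Rτ/(r_Sτ) = r_R/r_S = 0.759.

0.759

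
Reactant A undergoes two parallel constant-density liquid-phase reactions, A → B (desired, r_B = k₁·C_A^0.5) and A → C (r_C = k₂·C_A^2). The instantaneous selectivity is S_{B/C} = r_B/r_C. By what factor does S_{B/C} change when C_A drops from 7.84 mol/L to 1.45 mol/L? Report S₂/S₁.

S_{B/C} = (k₁/k₂)·C_A^-1.5, so S₂/S₁ = (C_{A,2}/C_{A,1})^-1.5.
= (1.45/7.84)^(-1.5) = (0.1849)^(-1.5) = 12.6.

12.6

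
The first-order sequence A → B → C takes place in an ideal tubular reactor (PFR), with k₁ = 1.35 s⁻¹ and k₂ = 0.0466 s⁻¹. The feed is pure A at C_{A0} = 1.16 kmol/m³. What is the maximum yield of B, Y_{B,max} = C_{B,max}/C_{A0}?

0.887

For a first-order series the maximum intermediate yield is C_{B,max}/C_{A0} = (k₁/k₂)^[k₂/(k₂−k₁)].
= (1.35/0.0466)^(0.0466/(0.0466−1.35)) = (28.97)^(-0.03575) = 0.8866.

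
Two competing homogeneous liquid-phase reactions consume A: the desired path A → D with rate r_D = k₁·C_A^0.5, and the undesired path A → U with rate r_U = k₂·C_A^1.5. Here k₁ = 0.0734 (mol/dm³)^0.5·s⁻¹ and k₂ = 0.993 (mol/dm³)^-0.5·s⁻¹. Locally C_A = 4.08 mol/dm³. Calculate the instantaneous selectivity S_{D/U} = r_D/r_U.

S_{D/U} = r_D/r_U = (k₁·C_A^0.5)/(k₂·C_A^1.5) = (k₁/k₂)·C_A⁻¹.
= (0.0734×4.080^0.5) / (0.993×4.080^1.5) = 0.1483/8.184 = 0.0181.

0.0181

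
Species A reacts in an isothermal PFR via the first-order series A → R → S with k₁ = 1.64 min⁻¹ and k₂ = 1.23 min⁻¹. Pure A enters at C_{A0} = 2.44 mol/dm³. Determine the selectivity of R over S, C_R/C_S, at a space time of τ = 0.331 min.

Solving the coupled first-order balances gives C_R(τ) = [k₁/(k₂−k₁)]·C_{A0}·(e^(−k₁τ) − e^(−k₂τ)).
e^(−k₁τ) = e^(−1.64×0.331) = e^(−0.5428) = 0.5811; e^(−k₂τ) = e^(−0.4071) = 0.6656.
C_R = 1.64×2.44/(1.23−1.64) × (0.5811−0.6656) = (-9.760)×(-0.08446) = 0.8243 mol/dm³.
C_A = C_{A0}e^(−k₁τ) = 1.418 mol/dm³, so C_S = C_{A0}−C_A−C_R = 0.1978 mol/dm³; C_R/C_S = 4.17.

4.17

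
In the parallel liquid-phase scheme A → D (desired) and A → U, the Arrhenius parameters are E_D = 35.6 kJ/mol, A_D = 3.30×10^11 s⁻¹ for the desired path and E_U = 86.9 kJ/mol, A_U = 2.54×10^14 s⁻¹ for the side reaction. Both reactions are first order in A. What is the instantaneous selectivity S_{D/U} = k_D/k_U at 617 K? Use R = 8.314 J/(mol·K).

k_D/k_U = (A_D/A_U)·exp[−(E_D−E_U)/(RT)] = (A_D/A_U)·exp[(E_U−E_D)/(RT)].
(E_U−E_D)/(RT) = (86.9−35.6)×10³/(8.314×617) = 51300/5130 = 10.00.
k_D/k_U = (3.30×10^11/2.54×10^14)·exp(10.00) = 0.001299 × 22038 = 28.6.

28.6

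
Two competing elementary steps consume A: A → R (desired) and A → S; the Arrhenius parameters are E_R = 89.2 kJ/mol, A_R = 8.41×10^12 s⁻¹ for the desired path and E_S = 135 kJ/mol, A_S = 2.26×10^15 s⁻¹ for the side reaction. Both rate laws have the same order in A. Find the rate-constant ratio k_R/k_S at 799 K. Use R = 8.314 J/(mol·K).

3.67

k_R/k_S = (A_R/A_S)·exp[−(E_R−E_S)/(RT)] = (A_R/A_S)·exp[(E_S−E_R)/(RT)].
(E_S−E_R)/(RT) = (135−89.2)×10³/(8.314×799) = 45800/6643 = 6.895.
k_R/k_S = (8.41×10^12/2.26×10^15)·exp(6.895) = 0.003721 × 986.9 = 3.67.
Since E_R < E_S, lowering the temperature improves selectivity toward R.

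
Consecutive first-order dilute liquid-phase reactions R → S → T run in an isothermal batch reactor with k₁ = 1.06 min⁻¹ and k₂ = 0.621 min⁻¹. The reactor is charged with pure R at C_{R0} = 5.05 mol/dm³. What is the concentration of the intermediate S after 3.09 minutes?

The intermediate concentration in a first-order A→B→C sequence is C_S = k₁C_{R0}(e^(−k₁t) − e^(−k₂t))/(k₂−k₁).
e^(−k₁t) = e^(−1.06×3.09) = e^(−3.275) = 0.03780; e^(−k₂t) = e^(−1.919) = 0.1468.
C_S = 1.06×5.05/(0.621−1.06) × (0.03780−0.1468) = (-12.19)×(-0.1090) = 1.329 mol/dm³.

1.33 mol/dm³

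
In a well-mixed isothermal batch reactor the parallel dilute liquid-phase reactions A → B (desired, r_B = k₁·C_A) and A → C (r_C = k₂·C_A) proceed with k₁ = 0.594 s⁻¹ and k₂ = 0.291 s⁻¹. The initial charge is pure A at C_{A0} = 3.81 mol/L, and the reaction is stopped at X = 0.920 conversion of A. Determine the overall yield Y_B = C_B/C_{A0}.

0.617

C_A = C_{A0}(1−X) = 0.3048 mol/L.
Both paths are first order in A, so the instantaneous fraction to B is constant: dC_B/d(−C_A) = k₁/(k₁+k₂) = 0.6712.
C_B = 0.6712·(C_{A0}−C_A) = 0.6712×3.505 = 2.35 mol/L.
Y_B = C_B/C_{A0} = 2.353/3.81 = 0.617.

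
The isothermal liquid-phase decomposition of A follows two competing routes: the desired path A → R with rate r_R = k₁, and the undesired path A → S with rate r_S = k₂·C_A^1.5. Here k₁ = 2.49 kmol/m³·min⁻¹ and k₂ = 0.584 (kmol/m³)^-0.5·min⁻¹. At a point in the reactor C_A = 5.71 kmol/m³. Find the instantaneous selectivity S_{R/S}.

0.312

S_{R/S} = r_R/r_S = (k₁)/(k₂·C_A^1.5) = (k₁/k₂)·C_A^-1.5.
= (2.49) / (0.584×5.710^1.5) = 2.490/7.968 = 0.312.
The undesired path is higher order in A, so low C_A (CSTR or dilute feed) favours R.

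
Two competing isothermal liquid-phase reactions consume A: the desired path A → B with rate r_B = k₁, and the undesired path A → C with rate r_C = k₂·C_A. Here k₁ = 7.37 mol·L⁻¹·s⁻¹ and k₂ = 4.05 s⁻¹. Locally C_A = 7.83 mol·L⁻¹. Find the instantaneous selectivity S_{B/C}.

S_{B/C} = r_B/r_C = (k₁)/(k₂·C_A) = (k₁/k₂)·C_A⁻¹.
= (7.37) / (4.05×7.830) = 7.370/31.71 = 0.232.

0.232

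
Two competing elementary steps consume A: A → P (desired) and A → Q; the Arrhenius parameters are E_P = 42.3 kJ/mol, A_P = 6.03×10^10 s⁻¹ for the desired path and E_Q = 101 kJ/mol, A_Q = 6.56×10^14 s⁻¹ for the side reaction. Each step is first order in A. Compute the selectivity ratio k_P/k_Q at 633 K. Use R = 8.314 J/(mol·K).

Since both paths have the same order in A, the concentration cancels and S_{P/Q} = k_P/k_Q = (A_P/A_Q)·exp[(E_Q−E_P)/(RT)].
(E_Q−E_P)/(RT) = (101−42.3)×10³/(8.314×633) = 58700/5263 = 11.15.
k_P/k_Q = (6.03×10^10/6.56×10^14)·exp(11.15) = 9.192×10^-5 × 69831 = 6.42.

6.42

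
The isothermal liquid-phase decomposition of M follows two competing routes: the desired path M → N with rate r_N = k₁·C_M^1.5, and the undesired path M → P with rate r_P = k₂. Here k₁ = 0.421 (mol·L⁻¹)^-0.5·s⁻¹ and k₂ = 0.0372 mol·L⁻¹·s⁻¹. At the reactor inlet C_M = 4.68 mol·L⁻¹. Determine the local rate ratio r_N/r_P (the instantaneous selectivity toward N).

115

S_{N/P} = r_N/r_P = (k₁·C_M^1.5)/(k₂) = (k₁/k₂)·C_M^1.5.
= (0.421×4.680^1.5) / (0.0372) = 4.262/0.03720 = 115.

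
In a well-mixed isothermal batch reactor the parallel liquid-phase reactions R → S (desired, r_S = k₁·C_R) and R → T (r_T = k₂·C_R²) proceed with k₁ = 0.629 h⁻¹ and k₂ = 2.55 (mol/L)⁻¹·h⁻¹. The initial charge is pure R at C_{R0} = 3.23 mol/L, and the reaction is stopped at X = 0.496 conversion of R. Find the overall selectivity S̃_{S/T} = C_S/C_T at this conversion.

C_R = C_{R0}(1−X) = 1.628 mol/L.
Along a PFR/batch, dC_S/dC_R = −r_S/(r_S+r_T) = −k₁/(k₁+k₂·C_R).
Integrating from C_{R0} to C_R: C_S = (0.629/2.55)·ln[(0.629+2.55·3.23)/(0.629+2.55·1.63)] = 0.2467·ln(8.865/4.780) = 0.1524 mol/L.
C_T = (C_{R0}−C_R)−C_S = 1.450 mol/L; S̃_{S/T} = 0.1524/1.450 = 0.105.

0.105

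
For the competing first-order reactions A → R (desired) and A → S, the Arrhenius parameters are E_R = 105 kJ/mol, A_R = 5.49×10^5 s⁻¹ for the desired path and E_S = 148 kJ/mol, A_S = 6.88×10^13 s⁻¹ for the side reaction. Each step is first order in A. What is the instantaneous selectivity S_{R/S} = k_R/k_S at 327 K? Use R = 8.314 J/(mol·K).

0.0590

With equal orders, S_{R/S} = k_R/k_S = (A_R/A_S)·exp[(E_S−E_R)/(RT)].
(E_S−E_R)/(RT) = (148−105)×10³/(8.314×327) = 43000/2719 = 15.82.
k_R/k_S = (5.49×10^5/6.88×10^13)·exp(15.82) = 7.980×10^-9 × 7.396×10^6 = 0.0590.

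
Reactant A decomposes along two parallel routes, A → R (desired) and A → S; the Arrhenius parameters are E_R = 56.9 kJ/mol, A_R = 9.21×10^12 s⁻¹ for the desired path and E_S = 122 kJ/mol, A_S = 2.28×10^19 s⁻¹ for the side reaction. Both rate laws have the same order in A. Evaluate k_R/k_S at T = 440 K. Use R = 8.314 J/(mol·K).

k_R/k_S = (A_R/A_S)·exp[−(E_R−E_S)/(RT)] = (A_R/A_S)·exp[(E_S−E_R)/(RT)].
(E_S−E_R)/(RT) = (122−56.9)×10³/(8.314×440) = 65100/3658 = 17.80.
k_R/k_S = (9.21×10^12/2.28×10^19)·exp(17.80) = 4.039×10^-7 × 5.353×10^7 = 21.6.

21.6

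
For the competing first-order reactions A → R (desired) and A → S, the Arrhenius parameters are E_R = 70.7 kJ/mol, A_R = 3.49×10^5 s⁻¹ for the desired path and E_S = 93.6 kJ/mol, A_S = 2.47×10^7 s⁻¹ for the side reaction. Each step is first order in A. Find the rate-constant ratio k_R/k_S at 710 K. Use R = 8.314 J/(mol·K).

0.684

Since both paths have the same order in A, the concentration cancels and S_{R/S} = k_R/k_S = (A_R/A_S)·exp[(E_S−E_R)/(RT)].
(E_S−E_R)/(RT) = (93.6−70.7)×10³/(8.314×710) = 22900/5903 = 3.879.
k_R/k_S = (3.49×10^5/2.47×10^7)·exp(3.879) = 0.01413 × 48.40 = 0.684.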